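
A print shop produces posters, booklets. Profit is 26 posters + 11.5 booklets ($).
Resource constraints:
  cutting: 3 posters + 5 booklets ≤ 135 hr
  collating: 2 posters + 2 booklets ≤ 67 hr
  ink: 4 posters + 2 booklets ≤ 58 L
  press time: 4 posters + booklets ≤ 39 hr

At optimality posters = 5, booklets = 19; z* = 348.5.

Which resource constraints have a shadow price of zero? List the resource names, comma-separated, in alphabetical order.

collating, cutting

cutting: 110/135 (slack 25)
collating: 48/67 (slack 19)
ink: 58/58 (binding)
press time: 39/39 (binding)
By complementary slackness, a constraint with positive slack has shadow price 0 → collating, cutting.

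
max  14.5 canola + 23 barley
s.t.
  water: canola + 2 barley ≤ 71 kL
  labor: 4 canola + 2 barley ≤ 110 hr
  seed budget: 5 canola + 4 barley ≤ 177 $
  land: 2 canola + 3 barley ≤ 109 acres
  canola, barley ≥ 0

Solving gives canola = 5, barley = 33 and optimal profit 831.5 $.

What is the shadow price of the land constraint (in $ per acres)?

6

At the optimum: water uses 71 of 71 (binding); labor uses 86 of 110 (slack = 24); seed budget uses 157 of 177 (slack = 20); land uses 109 of 109 (binding).
Slack constraints have shadow price 0 (complementary slackness).
From A_Bᵀ y = c: 1·y_water + 2·y_land = 14.5; 2·y_water + 3·y_land = 23.
→ y_water = 2.5 and y_land = 6.
Shadow price of land = 6.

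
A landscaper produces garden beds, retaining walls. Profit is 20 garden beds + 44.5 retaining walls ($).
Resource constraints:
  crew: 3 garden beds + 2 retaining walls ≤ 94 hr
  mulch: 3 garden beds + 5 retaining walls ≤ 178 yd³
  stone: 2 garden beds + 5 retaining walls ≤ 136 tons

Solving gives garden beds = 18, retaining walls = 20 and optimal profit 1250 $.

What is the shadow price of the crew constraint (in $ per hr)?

Binding: crew and stone. Non-binding: mulch (24 unused).
By complementary slackness, y = 0 for the non-binding constraint.
From A_Bᵀ y = c: 3·y_crew + 2·y_stone = 20; 2·y_crew + 5·y_stone = 44.5.
This yields shadow prices y_crew = 1, y_stone = 8.5.
Shadow price of crew = 1.

1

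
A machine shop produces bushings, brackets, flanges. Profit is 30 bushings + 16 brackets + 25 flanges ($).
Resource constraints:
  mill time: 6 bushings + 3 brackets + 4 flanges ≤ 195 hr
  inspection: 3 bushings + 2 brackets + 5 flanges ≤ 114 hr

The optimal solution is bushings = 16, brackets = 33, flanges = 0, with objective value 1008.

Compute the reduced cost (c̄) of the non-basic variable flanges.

Both mill time and inspection are binding at x*.
The binding rows give the dual system: 6·y_mill time + 3·y_inspection = 30 and 3·y_mill time + 2·y_inspection = 16.
→ y_mill time = 4 and y_inspection = 2.
Reduced cost of flanges: c₃ − yᵀa₃ = 25 − (4·4 + 2·5) = 25 − 26 = -1.

-1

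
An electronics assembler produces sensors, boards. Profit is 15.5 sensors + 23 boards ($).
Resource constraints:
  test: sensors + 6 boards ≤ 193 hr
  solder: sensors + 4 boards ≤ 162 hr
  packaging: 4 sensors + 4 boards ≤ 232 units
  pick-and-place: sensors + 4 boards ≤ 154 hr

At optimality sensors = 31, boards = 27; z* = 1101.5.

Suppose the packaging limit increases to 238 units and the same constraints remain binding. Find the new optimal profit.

At the optimum: test uses 193 of 193 (binding); solder uses 139 of 162 (slack = 23); packaging uses 232 of 232 (binding); pick-and-place uses 139 of 154 (slack = 15).
Since solder, pick-and-place are not tight, their duals are 0.
The binding rows give the dual system: 1·y_test + 4·y_packaging = 15.5 and 6·y_test + 4·y_packaging = 23.
Solving: y_test = 1.5, y_packaging = 3.5.
Δz = y_packaging·Δb = 3.5 × (6) = 21, so new z* = 1101.5 + 21 = 1122.5.

1122.5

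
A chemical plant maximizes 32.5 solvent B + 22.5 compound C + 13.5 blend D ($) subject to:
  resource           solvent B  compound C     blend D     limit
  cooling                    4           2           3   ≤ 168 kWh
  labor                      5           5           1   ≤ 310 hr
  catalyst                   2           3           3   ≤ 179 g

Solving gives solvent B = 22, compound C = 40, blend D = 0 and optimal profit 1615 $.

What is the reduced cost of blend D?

-4

Check each constraint at x*: cooling 168/168 (tight); labor 310/310 (tight); catalyst 164/179 (slack 15).
By complementary slackness, y = 0 for the non-binding constraint.
The binding rows give the dual system: 4·y_cooling + 5·y_labor = 32.5 and 2·y_cooling + 5·y_labor = 22.5.
Solving: y_cooling = 5, y_labor = 2.5.
Reduced cost of blend D: c₃ − yᵀa₃ = 13.5 − (5·3 + 2.5·1) = 13.5 − 17.5 = -4.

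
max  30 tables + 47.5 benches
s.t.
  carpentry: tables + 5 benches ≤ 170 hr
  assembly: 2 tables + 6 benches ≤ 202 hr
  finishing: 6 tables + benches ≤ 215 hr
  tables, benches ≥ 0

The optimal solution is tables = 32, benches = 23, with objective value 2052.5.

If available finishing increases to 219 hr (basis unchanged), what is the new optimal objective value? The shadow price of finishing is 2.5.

2062.5

Δb = 4, so new z* = 2052.5 + (2.5)·(4) = 2052.5 + 10 = 2062.5.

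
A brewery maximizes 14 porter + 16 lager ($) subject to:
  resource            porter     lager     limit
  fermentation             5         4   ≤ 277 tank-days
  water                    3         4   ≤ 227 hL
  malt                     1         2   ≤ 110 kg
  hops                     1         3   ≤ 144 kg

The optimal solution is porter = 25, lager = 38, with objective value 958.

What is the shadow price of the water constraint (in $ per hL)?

3

Binding: fermentation and water. Non-binding: malt (9 unused), hops (5 unused).
By complementary slackness, y = 0 for the non-binding constraints.
From A_Bᵀ y = c: 5·y_fermentation + 3·y_water = 14; 4·y_fermentation + 4·y_water = 16.
This yields shadow prices y_fermentation = 1, y_water = 3.
Shadow price of water = 3.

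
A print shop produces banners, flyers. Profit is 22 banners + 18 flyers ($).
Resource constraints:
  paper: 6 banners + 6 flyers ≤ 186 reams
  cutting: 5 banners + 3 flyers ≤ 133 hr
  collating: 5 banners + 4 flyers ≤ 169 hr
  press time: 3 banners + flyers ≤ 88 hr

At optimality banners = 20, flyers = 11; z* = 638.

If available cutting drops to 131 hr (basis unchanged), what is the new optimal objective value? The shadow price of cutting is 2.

634

Δb = -2, so new z* = 638 + (2)·(-2) = 638 − 4 = 634.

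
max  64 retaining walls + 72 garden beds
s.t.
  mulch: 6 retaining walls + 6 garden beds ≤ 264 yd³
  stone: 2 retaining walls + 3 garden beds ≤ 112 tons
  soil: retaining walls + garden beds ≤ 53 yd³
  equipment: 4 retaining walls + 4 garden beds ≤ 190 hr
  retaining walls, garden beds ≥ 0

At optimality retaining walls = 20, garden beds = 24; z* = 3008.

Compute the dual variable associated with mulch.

At the optimum: mulch uses 264 of 264 (binding); stone uses 112 of 112 (binding); soil uses 44 of 53 (slack = 9); equipment uses 176 of 190 (slack = 14).
By complementary slackness, y = 0 for the non-binding constraints.
From A_Bᵀ y = c: 6·y_mulch + 2·y_stone = 64; 6·y_mulch + 3·y_stone = 72.
Solving: y_mulch = 8, y_stone = 8.
Shadow price of mulch = 8.

8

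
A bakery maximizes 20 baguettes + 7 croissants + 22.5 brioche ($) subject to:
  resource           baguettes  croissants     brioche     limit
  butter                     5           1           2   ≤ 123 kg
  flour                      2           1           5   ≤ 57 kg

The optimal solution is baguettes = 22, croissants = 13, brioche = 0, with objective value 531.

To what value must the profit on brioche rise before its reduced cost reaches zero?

Both butter and flour are binding at x*.
The binding rows give the dual system: 5·y_butter + 2·y_flour = 20 and 1·y_butter + 1·y_flour = 7.
This yields shadow prices y_butter = 2, y_flour = 5.
brioche enters the basis when its profit ≥ yᵀa₃ = 2·2 + 5·5 = 29.

29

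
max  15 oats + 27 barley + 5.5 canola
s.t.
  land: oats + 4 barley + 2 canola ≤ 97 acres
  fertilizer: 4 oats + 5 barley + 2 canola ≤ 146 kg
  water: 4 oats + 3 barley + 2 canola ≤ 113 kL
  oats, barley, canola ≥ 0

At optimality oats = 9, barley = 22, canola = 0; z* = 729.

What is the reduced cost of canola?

At the optimum: land uses 97 of 97 (binding); fertilizer uses 146 of 146 (binding); water uses 102 of 113 (slack = 11).
By complementary slackness, y = 0 for the non-binding constraint.
The binding rows give the dual system: 1·y_land + 4·y_fertilizer = 15 and 4·y_land + 5·y_fertilizer = 27.
This yields shadow prices y_land = 3, y_fertilizer = 3.
Reduced cost of canola: c₃ − yᵀa₃ = 5.5 − (3·2 + 3·2) = 5.5 − 12 = -6.5.

-6.5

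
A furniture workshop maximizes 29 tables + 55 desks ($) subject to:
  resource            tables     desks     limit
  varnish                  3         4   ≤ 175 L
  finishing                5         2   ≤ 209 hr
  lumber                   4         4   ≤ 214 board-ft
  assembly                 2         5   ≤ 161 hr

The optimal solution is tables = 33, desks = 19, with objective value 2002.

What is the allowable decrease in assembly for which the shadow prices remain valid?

Binding constraints: varnish, assembly. The basis is B = [[3,4],[2,5]] with det 7.
Per unit decrease in assembly, x* moves by d = (0.5714, -0.4286).
The basis stays optimal until finishing becomes binding; allowable decrease = 3 hr.

3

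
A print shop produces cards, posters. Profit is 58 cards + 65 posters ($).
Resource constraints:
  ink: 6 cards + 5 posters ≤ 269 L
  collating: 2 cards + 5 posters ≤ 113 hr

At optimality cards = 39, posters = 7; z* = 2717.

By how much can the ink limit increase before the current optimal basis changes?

Binding constraints: ink, collating. The basis is B = [[6,5],[2,5]] with det 20.
Per unit increase in ink, x* moves by d = (0.25, -0.1).
The basis stays optimal until posters reaches 0; allowable increase = 70 L.

70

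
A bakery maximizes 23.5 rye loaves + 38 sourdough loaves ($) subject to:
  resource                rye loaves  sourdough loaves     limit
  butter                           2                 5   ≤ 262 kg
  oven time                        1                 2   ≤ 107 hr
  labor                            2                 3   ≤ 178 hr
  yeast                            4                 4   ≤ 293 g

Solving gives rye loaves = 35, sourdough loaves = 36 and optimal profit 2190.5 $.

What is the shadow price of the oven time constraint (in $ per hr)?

5.5

Binding: oven time and labor. Non-binding: butter (12 unused), yeast (9 unused).
By complementary slackness, y = 0 for the non-binding constraints.
The binding rows give the dual system: 1·y_oven time + 2·y_labor = 23.5 and 2·y_oven time + 3·y_labor = 38.
Solving: y_oven time = 5.5, y_labor = 9.
Shadow price of oven time = 5.5.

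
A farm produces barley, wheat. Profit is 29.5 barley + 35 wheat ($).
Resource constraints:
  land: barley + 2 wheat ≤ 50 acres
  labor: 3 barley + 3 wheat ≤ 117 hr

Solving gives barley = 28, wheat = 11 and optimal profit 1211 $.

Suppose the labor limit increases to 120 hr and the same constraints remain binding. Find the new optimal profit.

At the optimum: land uses 50 of 50 (binding); labor uses 117 of 117 (binding).
Dual feasibility on the basic columns requires 1·y_land + 3·y_labor = 29.5, 2·y_land + 3·y_labor = 35.
This yields shadow prices y_land = 5.5, y_labor = 8.
Δz = y_labor·Δb = 8 × (3) = 24, so new z* = 1211 + 24 = 1235.

1235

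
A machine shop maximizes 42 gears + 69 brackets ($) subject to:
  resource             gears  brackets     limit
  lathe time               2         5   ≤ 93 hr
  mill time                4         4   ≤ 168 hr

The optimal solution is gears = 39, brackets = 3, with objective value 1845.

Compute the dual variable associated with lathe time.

At the optimum: lathe time uses 93 of 93 (binding); mill time uses 168 of 168 (binding).
The binding rows give the dual system: 2·y_lathe time + 4·y_mill time = 42 and 5·y_lathe time + 4·y_mill time = 69.
→ y_lathe time = 9 and y_mill time = 6.
Shadow price of lathe time = 9.

9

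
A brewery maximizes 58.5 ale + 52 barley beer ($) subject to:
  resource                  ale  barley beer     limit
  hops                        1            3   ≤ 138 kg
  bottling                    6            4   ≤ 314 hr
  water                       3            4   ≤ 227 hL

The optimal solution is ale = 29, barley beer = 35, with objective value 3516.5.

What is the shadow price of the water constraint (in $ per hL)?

6.5

Binding: bottling and water. Non-binding: hops (4 unused).
By complementary slackness, y = 0 for the non-binding constraint.
From A_Bᵀ y = c: 6·y_bottling + 3·y_water = 58.5; 4·y_bottling + 4·y_water = 52.
This yields shadow prices y_bottling = 6.5, y_water = 6.5.
Shadow price of water = 6.5.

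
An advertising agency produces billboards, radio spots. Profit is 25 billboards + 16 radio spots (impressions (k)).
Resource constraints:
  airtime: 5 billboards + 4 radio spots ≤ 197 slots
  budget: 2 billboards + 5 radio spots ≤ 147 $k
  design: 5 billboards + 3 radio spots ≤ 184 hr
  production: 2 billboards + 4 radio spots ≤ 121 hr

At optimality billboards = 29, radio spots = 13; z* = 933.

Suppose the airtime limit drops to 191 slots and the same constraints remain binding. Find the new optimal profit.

At the optimum: airtime uses 197 of 197 (binding); budget uses 123 of 147 (slack = 24); design uses 184 of 184 (binding); production uses 110 of 121 (slack = 11).
By complementary slackness, y = 0 for the non-binding constraints.
From A_Bᵀ y = c: 5·y_airtime + 5·y_design = 25; 4·y_airtime + 3·y_design = 16.
→ y_airtime = 1 and y_design = 4.
Δz = y_airtime·Δb = 1 × (-6) = -6, so new z* = 933 − 6 = 927.

927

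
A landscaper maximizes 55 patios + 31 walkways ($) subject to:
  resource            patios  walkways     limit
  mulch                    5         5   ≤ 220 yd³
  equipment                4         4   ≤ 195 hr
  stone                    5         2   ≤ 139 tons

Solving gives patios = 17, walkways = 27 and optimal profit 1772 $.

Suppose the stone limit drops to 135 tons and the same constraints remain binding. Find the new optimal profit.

Check each constraint at x*: mulch 220/220 (tight); equipment 176/195 (slack 19); stone 139/139 (tight).
Slack constraints have shadow price 0 (complementary slackness).
From A_Bᵀ y = c: 5·y_mulch + 5·y_stone = 55; 5·y_mulch + 2·y_stone = 31.
→ y_mulch = 3 and y_stone = 8.
Δz = y_stone·Δb = 8 × (-4) = -32, so new z* = 1772 − 32 = 1740.

1740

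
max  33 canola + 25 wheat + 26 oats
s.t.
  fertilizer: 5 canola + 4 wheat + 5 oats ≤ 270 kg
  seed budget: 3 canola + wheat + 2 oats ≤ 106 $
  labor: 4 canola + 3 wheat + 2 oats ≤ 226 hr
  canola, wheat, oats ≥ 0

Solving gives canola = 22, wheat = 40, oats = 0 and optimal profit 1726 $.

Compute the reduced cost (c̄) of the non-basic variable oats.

Binding: fertilizer and seed budget. Non-binding: labor (18 unused).
By complementary slackness, y = 0 for the non-binding constraint.
The binding rows give the dual system: 5·y_fertilizer + 3·y_seed budget = 33 and 4·y_fertilizer + 1·y_seed budget = 25.
→ y_fertilizer = 6 and y_seed budget = 1.
Reduced cost of oats: c₃ − yᵀa₃ = 26 − (6·5 + 1·2) = 26 − 32 = -6.

-6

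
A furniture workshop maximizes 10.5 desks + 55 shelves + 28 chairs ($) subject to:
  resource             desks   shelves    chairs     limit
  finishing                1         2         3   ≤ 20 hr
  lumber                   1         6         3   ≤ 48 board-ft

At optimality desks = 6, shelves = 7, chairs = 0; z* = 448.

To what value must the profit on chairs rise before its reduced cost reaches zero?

At the optimum: finishing uses 20 of 20 (binding); lumber uses 48 of 48 (binding).
The binding rows give the dual system: 1·y_finishing + 1·y_lumber = 10.5 and 2·y_finishing + 6·y_lumber = 55.
→ y_finishing = 2 and y_lumber = 8.5.
chairs enters the basis when its profit ≥ yᵀa₃ = 2·3 + 8.5·3 = 31.5.

31.5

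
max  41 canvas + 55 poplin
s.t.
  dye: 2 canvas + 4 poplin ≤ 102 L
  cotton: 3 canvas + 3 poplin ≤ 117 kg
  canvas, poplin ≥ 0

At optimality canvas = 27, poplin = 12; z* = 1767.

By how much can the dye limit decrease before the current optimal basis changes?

24

Binding constraints: dye, cotton. The basis is B = [[2,4],[3,3]] with det -6.
Per unit decrease in dye, x* moves by d = (0.5, -0.5).
The basis stays optimal until poplin reaches 0; allowable decrease = 24 L.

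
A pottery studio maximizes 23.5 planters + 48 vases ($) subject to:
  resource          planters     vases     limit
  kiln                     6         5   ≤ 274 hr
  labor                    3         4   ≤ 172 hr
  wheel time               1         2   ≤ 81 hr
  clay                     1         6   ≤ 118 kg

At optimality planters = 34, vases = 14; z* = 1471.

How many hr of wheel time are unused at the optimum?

wheel time used = 1·34 + 2·14 = 62; slack = 81 − 62 = 19.

19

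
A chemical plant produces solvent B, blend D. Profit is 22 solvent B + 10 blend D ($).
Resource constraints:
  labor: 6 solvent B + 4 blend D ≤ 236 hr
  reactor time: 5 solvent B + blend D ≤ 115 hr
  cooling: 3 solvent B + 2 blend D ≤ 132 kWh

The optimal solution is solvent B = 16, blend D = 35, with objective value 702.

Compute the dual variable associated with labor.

At the optimum: labor uses 236 of 236 (binding); reactor time uses 115 of 115 (binding); cooling uses 118 of 132 (slack = 14).
By complementary slackness, y = 0 for the non-binding constraint.
The binding rows give the dual system: 6·y_labor + 5·y_reactor time = 22 and 4·y_labor + 1·y_reactor time = 10.
→ y_labor = 2 and y_reactor time = 2.
Shadow price of labor = 2.

2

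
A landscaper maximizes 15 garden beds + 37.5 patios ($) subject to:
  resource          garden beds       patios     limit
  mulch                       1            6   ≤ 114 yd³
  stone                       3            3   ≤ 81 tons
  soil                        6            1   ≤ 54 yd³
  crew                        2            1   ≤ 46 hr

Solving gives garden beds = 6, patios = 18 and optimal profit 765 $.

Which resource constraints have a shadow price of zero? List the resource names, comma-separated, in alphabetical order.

crew, stone

mulch: 114/114 (binding)
stone: 72/81 (slack 9)
soil: 54/54 (binding)
crew: 30/46 (slack 16)
By complementary slackness, a constraint with positive slack has shadow price 0 → crew, stone.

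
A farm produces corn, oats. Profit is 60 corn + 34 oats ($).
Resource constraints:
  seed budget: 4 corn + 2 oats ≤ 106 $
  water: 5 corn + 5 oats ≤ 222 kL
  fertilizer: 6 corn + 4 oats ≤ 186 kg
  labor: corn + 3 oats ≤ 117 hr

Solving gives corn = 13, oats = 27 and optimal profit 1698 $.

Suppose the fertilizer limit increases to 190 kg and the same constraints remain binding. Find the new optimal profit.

1714

Binding: seed budget and fertilizer. Non-binding: water (22 unused), labor (23 unused).
By complementary slackness, y = 0 for the non-binding constraints.
Dual feasibility on the basic columns requires 4·y_seed budget + 6·y_fertilizer = 60, 2·y_seed budget + 4·y_fertilizer = 34.
Solving: y_seed budget = 9, y_fertilizer = 4.
Δz = y_fertilizer·Δb = 4 × (4) = 16, so new z* = 1698 + 16 = 1714.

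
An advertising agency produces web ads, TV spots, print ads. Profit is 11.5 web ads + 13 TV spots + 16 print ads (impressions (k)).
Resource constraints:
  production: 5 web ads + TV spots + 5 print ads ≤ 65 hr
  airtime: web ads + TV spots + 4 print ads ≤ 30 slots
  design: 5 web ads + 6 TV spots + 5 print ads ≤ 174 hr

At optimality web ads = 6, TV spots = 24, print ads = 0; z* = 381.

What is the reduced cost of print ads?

-7.5

Binding: airtime and design. Non-binding: production (11 unused).
By complementary slackness, y = 0 for the non-binding constraint.
From A_Bᵀ y = c: 1·y_airtime + 5·y_design = 11.5; 1·y_airtime + 6·y_design = 13.
→ y_airtime = 4 and y_design = 1.5.
Reduced cost of print ads: c₃ − yᵀa₃ = 16 − (4·4 + 1.5·5) = 16 − 23.5 = -7.5.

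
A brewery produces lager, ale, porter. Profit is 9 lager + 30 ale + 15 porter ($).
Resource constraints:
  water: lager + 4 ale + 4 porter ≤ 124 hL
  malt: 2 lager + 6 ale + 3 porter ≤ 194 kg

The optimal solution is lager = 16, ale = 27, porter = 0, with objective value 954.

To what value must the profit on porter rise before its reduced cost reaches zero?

21

At the optimum: water uses 124 of 124 (binding); malt uses 194 of 194 (binding).
The binding rows give the dual system: 1·y_water + 2·y_malt = 9 and 4·y_water + 6·y_malt = 30.
→ y_water = 3 and y_malt = 3.
porter enters the basis when its profit ≥ yᵀa₃ = 3·4 + 3·3 = 21.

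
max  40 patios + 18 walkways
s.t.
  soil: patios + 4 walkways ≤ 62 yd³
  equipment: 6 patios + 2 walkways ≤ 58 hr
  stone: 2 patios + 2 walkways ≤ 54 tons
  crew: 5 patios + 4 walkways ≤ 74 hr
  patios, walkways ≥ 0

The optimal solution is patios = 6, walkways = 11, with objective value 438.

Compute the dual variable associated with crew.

Binding: equipment and crew. Non-binding: soil (12 unused), stone (20 unused).
Since soil, stone are not tight, their duals are 0.
From A_Bᵀ y = c: 6·y_equipment + 5·y_crew = 40; 2·y_equipment + 4·y_crew = 18.
Solving: y_equipment = 5, y_crew = 2.
Shadow price of crew = 2.

2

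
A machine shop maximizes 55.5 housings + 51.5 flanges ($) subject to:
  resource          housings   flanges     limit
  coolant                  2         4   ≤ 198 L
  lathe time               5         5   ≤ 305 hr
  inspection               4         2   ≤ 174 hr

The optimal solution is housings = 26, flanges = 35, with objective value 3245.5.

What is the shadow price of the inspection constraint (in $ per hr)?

2

Check each constraint at x*: coolant 192/198 (slack 6); lathe time 305/305 (tight); inspection 174/174 (tight).
Since coolant is not tight, its dual is 0.
From A_Bᵀ y = c: 5·y_lathe time + 4·y_inspection = 55.5; 5·y_lathe time + 2·y_inspection = 51.5.
Solving: y_lathe time = 9.5, y_inspection = 2.
Shadow price of inspection = 2.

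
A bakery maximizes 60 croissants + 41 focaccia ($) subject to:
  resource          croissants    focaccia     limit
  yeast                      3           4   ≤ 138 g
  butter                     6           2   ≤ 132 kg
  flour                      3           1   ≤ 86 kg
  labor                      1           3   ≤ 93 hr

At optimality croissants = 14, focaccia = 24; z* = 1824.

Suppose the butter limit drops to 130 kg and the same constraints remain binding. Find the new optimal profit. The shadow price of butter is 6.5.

1811

Δb = -2, so new z* = 1824 + (6.5)·(-2) = 1824 − 13 = 1811.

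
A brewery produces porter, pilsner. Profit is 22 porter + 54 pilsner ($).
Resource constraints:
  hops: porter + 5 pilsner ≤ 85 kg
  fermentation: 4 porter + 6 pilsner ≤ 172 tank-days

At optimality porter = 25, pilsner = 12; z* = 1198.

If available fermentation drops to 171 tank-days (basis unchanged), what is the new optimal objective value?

1194

Check each constraint at x*: hops 85/85 (tight); fermentation 172/172 (tight).
The binding rows give the dual system: 1·y_hops + 4·y_fermentation = 22 and 5·y_hops + 6·y_fermentation = 54.
Solving: y_hops = 6, y_fermentation = 4.
Δz = y_fermentation·Δb = 4 × (-1) = -4, so new z* = 1198 − 4 = 1194.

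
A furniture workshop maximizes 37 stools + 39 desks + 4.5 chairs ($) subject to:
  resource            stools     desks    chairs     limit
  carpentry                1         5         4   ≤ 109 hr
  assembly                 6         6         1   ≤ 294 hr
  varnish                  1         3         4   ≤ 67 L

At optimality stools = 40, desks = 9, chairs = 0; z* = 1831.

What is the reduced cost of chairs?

Check each constraint at x*: carpentry 85/109 (slack 24); assembly 294/294 (tight); varnish 67/67 (tight).
Since carpentry is not tight, its dual is 0.
Dual feasibility on the basic columns requires 6·y_assembly + 1·y_varnish = 37, 6·y_assembly + 3·y_varnish = 39.
This yields shadow prices y_assembly = 6, y_varnish = 1.
Reduced cost of chairs: c₃ − yᵀa₃ = 4.5 − (6·1 + 1·4) = 4.5 − 10 = -5.5.

-5.5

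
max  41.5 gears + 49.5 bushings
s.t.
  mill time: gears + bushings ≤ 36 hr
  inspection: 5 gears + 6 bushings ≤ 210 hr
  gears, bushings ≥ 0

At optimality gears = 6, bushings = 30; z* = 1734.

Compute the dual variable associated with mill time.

1.5

Check each constraint at x*: mill time 36/36 (tight); inspection 210/210 (tight).
Dual feasibility on the basic columns requires 1·y_mill time + 5·y_inspection = 41.5, 1·y_mill time + 6·y_inspection = 49.5.
This yields shadow prices y_mill time = 1.5, y_inspection = 8.
Shadow price of mill time = 1.5.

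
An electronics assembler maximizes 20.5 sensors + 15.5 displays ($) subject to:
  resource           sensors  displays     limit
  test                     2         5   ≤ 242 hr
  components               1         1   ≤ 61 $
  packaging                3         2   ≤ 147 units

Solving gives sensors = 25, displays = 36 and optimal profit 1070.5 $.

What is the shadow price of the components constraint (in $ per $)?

5.5

Check each constraint at x*: test 230/242 (slack 12); components 61/61 (tight); packaging 147/147 (tight).
By complementary slackness, y = 0 for the non-binding constraint.
Dual feasibility on the basic columns requires 1·y_components + 3·y_packaging = 20.5, 1·y_components + 2·y_packaging = 15.5.
Solving: y_components = 5.5, y_packaging = 5.
Shadow price of components = 5.5.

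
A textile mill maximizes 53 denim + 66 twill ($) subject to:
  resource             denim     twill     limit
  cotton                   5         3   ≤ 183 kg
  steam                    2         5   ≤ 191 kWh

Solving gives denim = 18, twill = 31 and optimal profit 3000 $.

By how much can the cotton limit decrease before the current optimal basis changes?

Binding constraints: cotton, steam. The basis is B = [[5,3],[2,5]] with det 19.
Per unit decrease in cotton, x* moves by d = (-0.2632, 0.1053).
The basis stays optimal until denim reaches 0; allowable decrease = 68.4 kg.

68.4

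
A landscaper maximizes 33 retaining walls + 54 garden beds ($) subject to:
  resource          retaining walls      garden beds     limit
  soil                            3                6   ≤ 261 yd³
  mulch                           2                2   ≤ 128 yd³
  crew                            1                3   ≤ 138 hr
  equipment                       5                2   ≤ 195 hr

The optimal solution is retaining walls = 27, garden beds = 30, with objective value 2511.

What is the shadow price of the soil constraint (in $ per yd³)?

At the optimum: soil uses 261 of 261 (binding); mulch uses 114 of 128 (slack = 14); crew uses 117 of 138 (slack = 21); equipment uses 195 of 195 (binding).
Since mulch, crew are not tight, their duals are 0.
The binding rows give the dual system: 3·y_soil + 5·y_equipment = 33 and 6·y_soil + 2·y_equipment = 54.
This yields shadow prices y_soil = 8.5, y_equipment = 1.5.
Shadow price of soil = 8.5.

8.5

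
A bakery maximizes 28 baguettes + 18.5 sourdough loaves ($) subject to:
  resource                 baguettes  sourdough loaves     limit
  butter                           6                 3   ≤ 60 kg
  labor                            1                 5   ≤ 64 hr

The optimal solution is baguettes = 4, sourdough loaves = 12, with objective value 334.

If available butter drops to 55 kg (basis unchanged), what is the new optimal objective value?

311.5

Both butter and labor are binding at x*.
The binding rows give the dual system: 6·y_butter + 1·y_labor = 28 and 3·y_butter + 5·y_labor = 18.5.
Solving: y_butter = 4.5, y_labor = 1.
Δz = y_butter·Δb = 4.5 × (-5) = -22.5, so new z* = 334 − 22.5 = 311.5.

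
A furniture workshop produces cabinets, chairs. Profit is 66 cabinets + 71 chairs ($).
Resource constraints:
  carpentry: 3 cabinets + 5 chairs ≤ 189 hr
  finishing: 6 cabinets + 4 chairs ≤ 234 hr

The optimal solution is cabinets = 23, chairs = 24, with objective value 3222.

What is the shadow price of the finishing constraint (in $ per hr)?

6.5

At the optimum: carpentry uses 189 of 189 (binding); finishing uses 234 of 234 (binding).
Dual feasibility on the basic columns requires 3·y_carpentry + 6·y_finishing = 66, 5·y_carpentry + 4·y_finishing = 71.
→ y_carpentry = 9 and y_finishing = 6.5.
Shadow price of finishing = 6.5.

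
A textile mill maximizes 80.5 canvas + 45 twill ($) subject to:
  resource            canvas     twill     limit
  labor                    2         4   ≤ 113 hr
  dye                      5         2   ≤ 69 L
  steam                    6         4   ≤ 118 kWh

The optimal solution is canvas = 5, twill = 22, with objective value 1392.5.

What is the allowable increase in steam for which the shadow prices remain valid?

7.5

Binding constraints: dye, steam. The basis is B = [[5,2],[6,4]] with det 8.
Per unit increase in steam, x* moves by d = (-0.25, 0.625).
The basis stays optimal until labor becomes binding; allowable increase = 7.5 kWh.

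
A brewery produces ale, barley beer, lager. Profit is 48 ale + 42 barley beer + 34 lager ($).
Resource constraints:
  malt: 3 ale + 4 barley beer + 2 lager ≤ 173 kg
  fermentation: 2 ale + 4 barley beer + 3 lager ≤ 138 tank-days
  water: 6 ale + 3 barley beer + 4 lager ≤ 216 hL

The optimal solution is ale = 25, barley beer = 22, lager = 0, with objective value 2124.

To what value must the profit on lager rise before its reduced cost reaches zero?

42

At the optimum: malt uses 163 of 173 (slack = 10); fermentation uses 138 of 138 (binding); water uses 216 of 216 (binding).
Slack constraints have shadow price 0 (complementary slackness).
From A_Bᵀ y = c: 2·y_fermentation + 6·y_water = 48; 4·y_fermentation + 3·y_water = 42.
→ y_fermentation = 6 and y_water = 6.
lager enters the basis when its profit ≥ yᵀa₃ = 6·3 + 6·4 = 42.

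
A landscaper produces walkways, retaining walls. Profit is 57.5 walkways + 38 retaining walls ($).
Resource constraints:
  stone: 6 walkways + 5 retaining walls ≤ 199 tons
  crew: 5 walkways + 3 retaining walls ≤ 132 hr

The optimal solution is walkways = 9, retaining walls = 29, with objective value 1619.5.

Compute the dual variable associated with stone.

Check each constraint at x*: stone 199/199 (tight); crew 132/132 (tight).
The binding rows give the dual system: 6·y_stone + 5·y_crew = 57.5 and 5·y_stone + 3·y_crew = 38.
This yields shadow prices y_stone = 2.5, y_crew = 8.5.
Shadow price of stone = 2.5.

2.5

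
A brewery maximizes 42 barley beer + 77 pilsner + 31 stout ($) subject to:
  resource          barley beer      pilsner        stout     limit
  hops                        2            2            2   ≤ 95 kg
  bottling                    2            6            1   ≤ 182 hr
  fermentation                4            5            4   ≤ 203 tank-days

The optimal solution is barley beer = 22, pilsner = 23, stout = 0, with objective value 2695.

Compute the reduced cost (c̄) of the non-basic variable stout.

-4

At the optimum: hops uses 90 of 95 (slack = 5); bottling uses 182 of 182 (binding); fermentation uses 203 of 203 (binding).
By complementary slackness, y = 0 for the non-binding constraint.
From A_Bᵀ y = c: 2·y_bottling + 4·y_fermentation = 42; 6·y_bottling + 5·y_fermentation = 77.
This yields shadow prices y_bottling = 7, y_fermentation = 7.
Reduced cost of stout: c₃ − yᵀa₃ = 31 − (7·1 + 7·4) = 31 − 35 = -4.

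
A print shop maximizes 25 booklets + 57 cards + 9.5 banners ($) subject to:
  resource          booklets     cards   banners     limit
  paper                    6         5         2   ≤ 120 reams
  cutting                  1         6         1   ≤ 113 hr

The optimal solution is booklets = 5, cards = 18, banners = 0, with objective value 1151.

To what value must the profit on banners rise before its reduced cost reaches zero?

13

At the optimum: paper uses 120 of 120 (binding); cutting uses 113 of 113 (binding).
Dual feasibility on the basic columns requires 6·y_paper + 1·y_cutting = 25, 5·y_paper + 6·y_cutting = 57.
This yields shadow prices y_paper = 3, y_cutting = 7.
banners enters the basis when its profit ≥ yᵀa₃ = 3·2 + 7·1 = 13.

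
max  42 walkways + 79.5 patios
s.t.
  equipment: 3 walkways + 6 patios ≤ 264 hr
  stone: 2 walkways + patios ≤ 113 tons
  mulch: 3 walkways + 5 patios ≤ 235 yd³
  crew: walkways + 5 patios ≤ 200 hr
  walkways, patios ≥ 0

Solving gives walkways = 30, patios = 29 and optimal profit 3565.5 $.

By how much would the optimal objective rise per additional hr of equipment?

9.5

Binding: equipment and mulch. Non-binding: stone (24 unused), crew (25 unused).
By complementary slackness, y = 0 for the non-binding constraints.
From A_Bᵀ y = c: 3·y_equipment + 3·y_mulch = 42; 6·y_equipment + 5·y_mulch = 79.5.
→ y_equipment = 9.5 and y_mulch = 4.5.
Shadow price of equipment = 9.5.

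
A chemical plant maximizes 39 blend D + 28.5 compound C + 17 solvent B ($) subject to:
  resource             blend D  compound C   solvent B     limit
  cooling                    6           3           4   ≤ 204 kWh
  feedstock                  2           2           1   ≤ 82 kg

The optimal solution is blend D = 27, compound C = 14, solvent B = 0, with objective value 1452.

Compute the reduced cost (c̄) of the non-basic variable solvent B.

-6

At the optimum: cooling uses 204 of 204 (binding); feedstock uses 82 of 82 (binding).
Dual feasibility on the basic columns requires 6·y_cooling + 2·y_feedstock = 39, 3·y_cooling + 2·y_feedstock = 28.5.
→ y_cooling = 3.5 and y_feedstock = 9.
Reduced cost of solvent B: c₃ − yᵀa₃ = 17 − (3.5·4 + 9·1) = 17 − 23 = -6.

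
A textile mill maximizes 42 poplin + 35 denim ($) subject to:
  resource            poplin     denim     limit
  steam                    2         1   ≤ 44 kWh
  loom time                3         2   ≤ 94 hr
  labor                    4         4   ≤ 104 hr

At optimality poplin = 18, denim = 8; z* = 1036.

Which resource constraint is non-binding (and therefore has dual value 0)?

loom time

steam: 44/44 (binding)
loom time: 70/94 (slack 24)
labor: 104/104 (binding)
By complementary slackness, a constraint with positive slack has shadow price 0 → loom time.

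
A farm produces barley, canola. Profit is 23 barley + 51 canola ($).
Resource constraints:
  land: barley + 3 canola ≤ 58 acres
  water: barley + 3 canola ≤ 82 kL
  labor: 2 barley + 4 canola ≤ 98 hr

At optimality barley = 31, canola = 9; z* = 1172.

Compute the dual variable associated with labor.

Check each constraint at x*: land 58/58 (tight); water 58/82 (slack 24); labor 98/98 (tight).
Slack constraints have shadow price 0 (complementary slackness).
The binding rows give the dual system: 1·y_land + 2·y_labor = 23 and 3·y_land + 4·y_labor = 51.
Solving: y_land = 5, y_labor = 9.
Shadow price of labor = 9.

9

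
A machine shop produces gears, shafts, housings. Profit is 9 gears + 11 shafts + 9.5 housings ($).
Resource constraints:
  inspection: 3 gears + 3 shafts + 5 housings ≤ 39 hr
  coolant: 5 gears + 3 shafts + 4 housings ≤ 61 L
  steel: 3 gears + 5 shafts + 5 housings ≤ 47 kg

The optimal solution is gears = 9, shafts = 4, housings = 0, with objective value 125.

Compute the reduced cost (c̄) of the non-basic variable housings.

-5.5

At the optimum: inspection uses 39 of 39 (binding); coolant uses 57 of 61 (slack = 4); steel uses 47 of 47 (binding).
Since coolant is not tight, its dual is 0.
The binding rows give the dual system: 3·y_inspection + 3·y_steel = 9 and 3·y_inspection + 5·y_steel = 11.
Solving: y_inspection = 2, y_steel = 1.
Reduced cost of housings: c₃ − yᵀa₃ = 9.5 − (2·5 + 1·5) = 9.5 − 15 = -5.5.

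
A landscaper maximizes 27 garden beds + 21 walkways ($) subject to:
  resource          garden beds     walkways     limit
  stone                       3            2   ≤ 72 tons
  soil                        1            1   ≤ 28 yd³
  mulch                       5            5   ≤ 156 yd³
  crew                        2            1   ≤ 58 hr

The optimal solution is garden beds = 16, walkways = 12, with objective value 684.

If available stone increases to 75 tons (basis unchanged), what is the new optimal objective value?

Check each constraint at x*: stone 72/72 (tight); soil 28/28 (tight); mulch 140/156 (slack 16); crew 44/58 (slack 14).
Since mulch, crew are not tight, their duals are 0.
From A_Bᵀ y = c: 3·y_stone + 1·y_soil = 27; 2·y_stone + 1·y_soil = 21.
→ y_stone = 6 and y_soil = 9.
Δz = y_stone·Δb = 6 × (3) = 18, so new z* = 684 + 18 = 702.

702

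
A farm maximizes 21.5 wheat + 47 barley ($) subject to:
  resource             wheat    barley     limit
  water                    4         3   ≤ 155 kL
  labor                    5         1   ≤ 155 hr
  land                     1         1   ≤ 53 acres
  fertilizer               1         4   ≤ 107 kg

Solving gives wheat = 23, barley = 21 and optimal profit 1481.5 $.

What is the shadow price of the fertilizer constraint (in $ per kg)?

9.5

Check each constraint at x*: water 155/155 (tight); labor 136/155 (slack 19); land 44/53 (slack 9); fertilizer 107/107 (tight).
Slack constraints have shadow price 0 (complementary slackness).
Dual feasibility on the basic columns requires 4·y_water + 1·y_fertilizer = 21.5, 3·y_water + 4·y_fertilizer = 47.
This yields shadow prices y_water = 3, y_fertilizer = 9.5.
Shadow price of fertilizer = 9.5.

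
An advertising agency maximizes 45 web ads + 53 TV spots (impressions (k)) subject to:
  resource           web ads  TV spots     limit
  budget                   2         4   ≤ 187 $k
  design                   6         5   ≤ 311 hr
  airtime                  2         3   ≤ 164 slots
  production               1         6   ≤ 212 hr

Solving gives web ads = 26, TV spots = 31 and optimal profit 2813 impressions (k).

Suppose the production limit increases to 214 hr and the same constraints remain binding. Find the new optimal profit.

2819

Binding: design and production. Non-binding: budget (11 unused), airtime (19 unused).
By complementary slackness, y = 0 for the non-binding constraints.
The binding rows give the dual system: 6·y_design + 1·y_production = 45 and 5·y_design + 6·y_production = 53.
→ y_design = 7 and y_production = 3.
Δz = y_production·Δb = 3 × (2) = 6, so new z* = 2813 + 6 = 2819.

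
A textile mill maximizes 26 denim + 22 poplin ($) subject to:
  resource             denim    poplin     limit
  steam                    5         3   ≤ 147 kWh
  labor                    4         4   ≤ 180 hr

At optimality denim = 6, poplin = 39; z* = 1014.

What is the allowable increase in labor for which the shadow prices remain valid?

16

Binding constraints: steam, labor. The basis is B = [[5,3],[4,4]] with det 8.
Per unit increase in labor, x* moves by d = (-0.375, 0.625).
The basis stays optimal until denim reaches 0; allowable increase = 16 hr.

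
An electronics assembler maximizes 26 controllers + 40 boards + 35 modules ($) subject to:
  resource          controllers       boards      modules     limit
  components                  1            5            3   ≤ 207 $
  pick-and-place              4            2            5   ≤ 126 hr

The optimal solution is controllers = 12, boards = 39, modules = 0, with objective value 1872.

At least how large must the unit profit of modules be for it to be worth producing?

Both components and pick-and-place are binding at x*.
The binding rows give the dual system: 1·y_components + 4·y_pick-and-place = 26 and 5·y_components + 2·y_pick-and-place = 40.
Solving: y_components = 6, y_pick-and-place = 5.
modules enters the basis when its profit ≥ yᵀa₃ = 6·3 + 5·5 = 43.

43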